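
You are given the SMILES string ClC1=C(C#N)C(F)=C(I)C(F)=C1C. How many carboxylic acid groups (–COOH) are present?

Scan the SMILES for the carboxylic acid motif — none present.
Groups that are present: 1 nitrile.

0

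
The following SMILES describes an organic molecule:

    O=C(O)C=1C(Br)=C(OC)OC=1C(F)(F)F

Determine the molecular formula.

Walk through each heavy atom and fill implicit hydrogens from standard valence (C 4, N 3, O 2, S 2, halogen 1):
  atom 1: O, bond orders sum to 2 (valence 2) → 0 H
  atom 2: C, bond orders sum to 4 (valence 4) → 0 H
  atom 3: O, bond orders sum to 1 (valence 2) → 1 H
  atom 4: C, bond orders sum to 4 (valence 4) → 0 H
  atom 5: C, bond orders sum to 4 (valence 4) → 0 H
  atom 6: Br (halogen, monovalent) → 0 H
  atom 7: C, bond orders sum to 4 (valence 4) → 0 H
  atom 8: O, bond orders sum to 2 (valence 2) → 0 H
  atom 9: C, bond orders sum to 1 (valence 4) → 3 H
  atom 10: O, bond orders sum to 2 (valence 2) → 0 H
  atom 11: C, bond orders sum to 4 (valence 4) → 0 H
  atom 12: C, bond orders sum to 4 (valence 4) → 0 H
  atom 13: F (halogen, monovalent) → 0 H
  atom 14: F (halogen, monovalent) → 0 H
  atom 15: F (halogen, monovalent) → 0 H
Totals → C:7, H:4, Br:1, F:3, O:4.
In Hill order: C7H4BrF3O4.

C7H4BrF3O4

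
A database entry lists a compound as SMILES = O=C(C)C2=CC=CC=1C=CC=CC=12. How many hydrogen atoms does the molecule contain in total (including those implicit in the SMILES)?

Walk through each heavy atom and fill implicit hydrogens from standard valence (C 4, N 3, O 2, S 2, halogen 1):
  atom 1: O, bond orders sum to 2 (valence 2) → 0 H
  atom 2: C, bond orders sum to 4 (valence 4) → 0 H
  atom 3: C, bond orders sum to 1 (valence 4) → 3 H
  atom 4: C, bond orders sum to 4 (valence 4) → 0 H
  atom 5: C, bond orders sum to 3 (valence 4) → 1 H
  atom 6: C, bond orders sum to 3 (valence 4) → 1 H
  atom 7: C, bond orders sum to 3 (valence 4) → 1 H
  atom 8: C, bond orders sum to 4 (valence 4) → 0 H
  atom 9: C, bond orders sum to 3 (valence 4) → 1 H
  atom 10: C, bond orders sum to 3 (valence 4) → 1 H
  atom 11: C, bond orders sum to 3 (valence 4) → 1 H
  atom 12: C, bond orders sum to 3 (valence 4) → 1 H
  atom 13: C, bond orders sum to 4 (valence 4) → 0 H
Total hydrogens: 10.

10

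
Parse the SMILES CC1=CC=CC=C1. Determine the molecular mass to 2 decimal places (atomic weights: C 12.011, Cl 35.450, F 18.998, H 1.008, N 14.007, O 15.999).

92.14 g/mol

First, the molecular formula is C7H8 (counting implicit H from valence).
  C: 7 × 12.011 = 84.077
  H: 8 × 1.008 = 8.064
Sum: 7×12.011 + 8×1.008 = 92.141 → 92.14 g/mol.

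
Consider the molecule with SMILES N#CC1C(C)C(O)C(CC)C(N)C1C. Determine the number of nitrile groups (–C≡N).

The nitrile motif appears at heavy-atom position 2 in the SMILES.
Other groups present: 1 hydroxyl, 1 primary amine.
Nitrile count: 1.

1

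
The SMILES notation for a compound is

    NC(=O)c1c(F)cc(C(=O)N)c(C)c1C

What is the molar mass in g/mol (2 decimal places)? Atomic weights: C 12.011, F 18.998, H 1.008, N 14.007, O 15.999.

210.21 g/mol

First, the molecular formula is C10H11FN2O2 (counting implicit H from valence).
  C: 10 × 12.011 = 120.110
  F: 1 × 18.998 = 18.998
  H: 11 × 1.008 = 11.088
  N: 2 × 14.007 = 28.014
  O: 2 × 15.999 = 31.998
Sum: 10×12.011 + 1×18.998 + 11×1.008 + 2×14.007 + 2×15.999 = 210.208 → 210.21 g/mol.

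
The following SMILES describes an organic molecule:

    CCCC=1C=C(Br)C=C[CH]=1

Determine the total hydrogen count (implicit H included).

11

Walk through each heavy atom and fill implicit hydrogens from standard valence (C 4, N 3, O 2, S 2, halogen 1):
  atom 1: C, bond orders sum to 1 (valence 4) → 3 H
  atom 2: C, bond orders sum to 2 (valence 4) → 2 H
  atom 3: C, bond orders sum to 2 (valence 4) → 2 H
  atom 4: C, bond orders sum to 4 (valence 4) → 0 H
  atom 5: C, bond orders sum to 3 (valence 4) → 1 H
  atom 6: C, bond orders sum to 4 (valence 4) → 0 H
  atom 7: Br (halogen, monovalent) → 0 H
  atom 8: C, bond orders sum to 3 (valence 4) → 1 H
  atom 9: C, bond orders sum to 3 (valence 4) → 1 H
  atom 10: C with explicit H count 1
Total hydrogens: 11.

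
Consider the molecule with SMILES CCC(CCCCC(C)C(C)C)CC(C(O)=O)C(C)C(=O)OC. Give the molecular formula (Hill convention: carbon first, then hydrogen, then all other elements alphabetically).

C19H36O4

Walk through each heavy atom and fill implicit hydrogens from standard valence (C 4, N 3, O 2, S 2, halogen 1):
  atom 1: C, bond orders sum to 1 (valence 4) → 3 H
  atom 2: C, bond orders sum to 2 (valence 4) → 2 H
  atom 3: C, bond orders sum to 3 (valence 4) → 1 H
  atom 4: C, bond orders sum to 2 (valence 4) → 2 H
  atom 5: C, bond orders sum to 2 (valence 4) → 2 H
  atom 6: C, bond orders sum to 2 (valence 4) → 2 H
  atom 7: C, bond orders sum to 2 (valence 4) → 2 H
  atom 8: C, bond orders sum to 3 (valence 4) → 1 H
  atom 9: C, bond orders sum to 1 (valence 4) → 3 H
  atom 10: C, bond orders sum to 3 (valence 4) → 1 H
  atom 11: C, bond orders sum to 1 (valence 4) → 3 H
  atom 12: C, bond orders sum to 1 (valence 4) → 3 H
  atom 13: C, bond orders sum to 2 (valence 4) → 2 H
  atom 14: C, bond orders sum to 3 (valence 4) → 1 H
  atom 15: C, bond orders sum to 4 (valence 4) → 0 H
  atom 16: O, bond orders sum to 1 (valence 2) → 1 H
  atom 17: O, bond orders sum to 2 (valence 2) → 0 H
  atom 18: C, bond orders sum to 3 (valence 4) → 1 H
  atom 19: C, bond orders sum to 1 (valence 4) → 3 H
  atom 20: C, bond orders sum to 4 (valence 4) → 0 H
  atom 21: O, bond orders sum to 2 (valence 2) → 0 H
  atom 22: O, bond orders sum to 2 (valence 2) → 0 H
  atom 23: C, bond orders sum to 1 (valence 4) → 3 H
Totals → C:19, H:36, O:4.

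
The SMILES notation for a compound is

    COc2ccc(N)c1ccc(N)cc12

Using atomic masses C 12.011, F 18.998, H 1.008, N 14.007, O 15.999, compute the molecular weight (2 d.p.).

First, the molecular formula is C11H12N2O (counting implicit H from valence).
  C: 11 × 12.011 = 132.121
  H: 12 × 1.008 = 12.096
  N: 2 × 14.007 = 28.014
  O: 1 × 15.999 = 15.999
Sum: 11×12.011 + 12×1.008 + 2×14.007 + 1×15.999 = 188.230 → 188.23 g/mol.

188.23 g/mol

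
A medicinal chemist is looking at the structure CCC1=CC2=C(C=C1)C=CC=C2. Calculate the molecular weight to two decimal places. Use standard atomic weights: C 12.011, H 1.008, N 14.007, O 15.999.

156.23 g/mol

First, the molecular formula is C12H12 (counting implicit H from valence).
  C: 12 × 12.011 = 144.132
  H: 12 × 1.008 = 12.096
Sum: 12×12.011 + 12×1.008 = 156.228 → 156.23 g/mol.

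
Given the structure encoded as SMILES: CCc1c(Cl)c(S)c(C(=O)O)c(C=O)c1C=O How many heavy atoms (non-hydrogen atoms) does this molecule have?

Every atom symbol written in the SMILES (organic subset) is one heavy atom; implicit H are not written.
Heavy atoms by element → C:11, Cl:1, O:4, S:1.
Total: 17.

17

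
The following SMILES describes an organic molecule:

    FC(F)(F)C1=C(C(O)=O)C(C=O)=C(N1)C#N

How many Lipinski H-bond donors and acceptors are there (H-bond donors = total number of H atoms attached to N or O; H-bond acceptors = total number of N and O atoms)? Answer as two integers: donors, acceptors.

2, 5

Donors: find every N or O and count the H atoms it carries.
  atom 8 (O): bond orders sum to 1 → 1 H
  atom 9 (O): bond orders sum to 2 → 0 H
  atom 12 (O): bond orders sum to 2 → 0 H
  atom 14 (N): bond orders sum to 2 → 1 H
  atom 16 (N): bond orders sum to 3 → 0 H
Lipinski HBD = 2.
Acceptors: N atoms = 2, O atoms = 3 → HBA = 5.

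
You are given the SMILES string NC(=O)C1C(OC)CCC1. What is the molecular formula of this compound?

C7H13NO2

Walk through each heavy atom and fill implicit hydrogens from standard valence (C 4, N 3, O 2, S 2, halogen 1):
  atom 1: N, bond orders sum to 1 (valence 3) → 2 H
  atom 2: C, bond orders sum to 4 (valence 4) → 0 H
  atom 3: O, bond orders sum to 2 (valence 2) → 0 H
  atom 4: C, bond orders sum to 3 (valence 4) → 1 H
  atom 5: C, bond orders sum to 3 (valence 4) → 1 H
  atom 6: O, bond orders sum to 2 (valence 2) → 0 H
  atom 7: C, bond orders sum to 1 (valence 4) → 3 H
  atom 8: C, bond orders sum to 2 (valence 4) → 2 H
  atom 9: C, bond orders sum to 2 (valence 4) → 2 H
  atom 10: C, bond orders sum to 2 (valence 4) → 2 H
Totals → C:7, H:13, N:1, O:2.
In Hill order: C7H13NO2.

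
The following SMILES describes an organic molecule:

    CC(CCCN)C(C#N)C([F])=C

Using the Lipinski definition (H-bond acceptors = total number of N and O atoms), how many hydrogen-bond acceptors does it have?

2

N atoms: 2; O atoms: 0.
Lipinski HBA = 2 + 0 = 2.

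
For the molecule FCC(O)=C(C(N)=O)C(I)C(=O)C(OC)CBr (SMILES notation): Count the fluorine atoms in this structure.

Scan the SMILES for F atoms (remember two-letter symbols like Cl and Br are single atoms).
Fluorine count: 1.

1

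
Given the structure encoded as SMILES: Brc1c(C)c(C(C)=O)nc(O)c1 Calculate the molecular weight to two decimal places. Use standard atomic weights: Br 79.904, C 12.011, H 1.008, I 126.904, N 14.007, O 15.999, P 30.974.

First, the molecular formula is C8H8BrNO2 (counting implicit H from valence).
  Br: 1 × 79.904 = 79.904
  C: 8 × 12.011 = 96.088
  H: 8 × 1.008 = 8.064
  N: 1 × 14.007 = 14.007
  O: 2 × 15.999 = 31.998
Sum: 1×79.904 + 8×12.011 + 8×1.008 + 1×14.007 + 2×15.999 = 230.061 → 230.06 g/mol.

230.06 g/mol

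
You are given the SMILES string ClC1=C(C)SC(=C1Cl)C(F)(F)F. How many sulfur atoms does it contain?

Scan the SMILES for S atoms (remember two-letter symbols like Cl and Br are single atoms).
Sulfur count: 1.

1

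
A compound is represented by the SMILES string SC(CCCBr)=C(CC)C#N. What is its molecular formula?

C8H12BrNS

Walk through each heavy atom and fill implicit hydrogens from standard valence (C 4, N 3, O 2, S 2, halogen 1):
  atom 1: S, bond orders sum to 1 (valence 2) → 1 H
  atom 2: C, bond orders sum to 4 (valence 4) → 0 H
  atom 3: C, bond orders sum to 2 (valence 4) → 2 H
  atom 4: C, bond orders sum to 2 (valence 4) → 2 H
  atom 5: C, bond orders sum to 2 (valence 4) → 2 H
  atom 6: Br (halogen, monovalent) → 0 H
  atom 7: C, bond orders sum to 4 (valence 4) → 0 H
  atom 8: C, bond orders sum to 2 (valence 4) → 2 H
  atom 9: C, bond orders sum to 1 (valence 4) → 3 H
  atom 10: C, bond orders sum to 4 (valence 4) → 0 H
  atom 11: N, bond orders sum to 3 (valence 3) → 0 H
Totals → C:8, H:12, Br:1, N:1, S:1.
In Hill order: C8H12BrNS.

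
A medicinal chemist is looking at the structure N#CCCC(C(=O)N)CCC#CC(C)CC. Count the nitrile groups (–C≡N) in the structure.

The nitrile motif appears at heavy-atom position 2 in the SMILES.
Other groups present: 1 alkyne, 1 amide.
Nitrile count: 1.

1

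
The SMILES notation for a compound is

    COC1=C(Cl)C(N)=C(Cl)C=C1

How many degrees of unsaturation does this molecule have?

Degree of unsaturation = (number of rings) + (number of π bonds).
Ring closures in the SMILES: 1.
π bonds: 3 double bonds (each 1 DoU) → 3 DoU from unsaturation.
Total DoU = 1 + 3 = 4.

4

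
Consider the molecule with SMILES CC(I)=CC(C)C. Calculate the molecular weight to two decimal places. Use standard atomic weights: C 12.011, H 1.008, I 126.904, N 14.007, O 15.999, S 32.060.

First, the molecular formula is C6H11I (counting implicit H from valence).
  C: 6 × 12.011 = 72.066
  H: 11 × 1.008 = 11.088
  I: 1 × 126.904 = 126.904
Sum: 6×12.011 + 11×1.008 + 1×126.904 = 210.058 → 210.06 g/mol.

210.06 g/mol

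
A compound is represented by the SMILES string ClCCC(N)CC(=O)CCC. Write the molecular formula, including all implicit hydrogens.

C8H16ClNO

Walk through each heavy atom and fill implicit hydrogens from standard valence (C 4, N 3, O 2, S 2, halogen 1):
  atom 1: Cl (halogen, monovalent) → 0 H
  atom 2: C, bond orders sum to 2 (valence 4) → 2 H
  atom 3: C, bond orders sum to 2 (valence 4) → 2 H
  atom 4: C, bond orders sum to 3 (valence 4) → 1 H
  atom 5: N, bond orders sum to 1 (valence 3) → 2 H
  atom 6: C, bond orders sum to 2 (valence 4) → 2 H
  atom 7: C, bond orders sum to 4 (valence 4) → 0 H
  atom 8: O, bond orders sum to 2 (valence 2) → 0 H
  atom 9: C, bond orders sum to 2 (valence 4) → 2 H
  atom 10: C, bond orders sum to 2 (valence 4) → 2 H
  atom 11: C, bond orders sum to 1 (valence 4) → 3 H
Totals → C:8, H:16, Cl:1, N:1, O:1.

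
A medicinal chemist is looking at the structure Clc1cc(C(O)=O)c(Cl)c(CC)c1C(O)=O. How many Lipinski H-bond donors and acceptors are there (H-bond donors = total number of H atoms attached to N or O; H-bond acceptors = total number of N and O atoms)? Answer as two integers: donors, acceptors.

Donors: find every N or O and count the H atoms it carries.
  atom 6 (O): bond orders sum to 1 → 1 H
  atom 7 (O): bond orders sum to 2 → 0 H
  atom 15 (O): bond orders sum to 1 → 1 H
  atom 16 (O): bond orders sum to 2 → 0 H
Lipinski HBD = 2.
Acceptors: N atoms = 0, O atoms = 4 → HBA = 4.

2, 4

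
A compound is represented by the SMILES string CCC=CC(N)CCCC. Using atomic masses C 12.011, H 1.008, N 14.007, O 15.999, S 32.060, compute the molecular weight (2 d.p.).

First, the molecular formula is C9H19N (counting implicit H from valence).
  C: 9 × 12.011 = 108.099
  H: 19 × 1.008 = 19.152
  N: 1 × 14.007 = 14.007
Sum: 9×12.011 + 19×1.008 + 1×14.007 = 141.258 → 141.26 g/mol.

141.26 g/mol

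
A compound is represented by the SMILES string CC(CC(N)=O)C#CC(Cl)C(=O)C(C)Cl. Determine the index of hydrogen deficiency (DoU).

Degree of unsaturation = (number of rings) + (number of π bonds).
Ring closures in the SMILES: 0.
π bonds: 2 double bonds (each 1 DoU), 1 triple bond (each 2 DoU) → 4 DoU from unsaturation.
Total DoU = 0 + 4 = 4.

4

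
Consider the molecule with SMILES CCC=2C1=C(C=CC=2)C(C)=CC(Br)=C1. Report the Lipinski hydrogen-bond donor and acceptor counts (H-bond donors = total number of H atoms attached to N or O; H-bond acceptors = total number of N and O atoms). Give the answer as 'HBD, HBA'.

0, 0

Donors: find every N or O and count the H atoms it carries.
  (no N or O atoms present)
Lipinski HBD = 0.
Acceptors: N atoms = 0, O atoms = 0 → HBA = 0.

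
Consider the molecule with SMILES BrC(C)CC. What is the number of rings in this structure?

In SMILES, each pair of matching ring-closure digits denotes one ring-closing bond; the number of such bonds equals the number of independent rings.
Ring-closure bonds here: 0.

0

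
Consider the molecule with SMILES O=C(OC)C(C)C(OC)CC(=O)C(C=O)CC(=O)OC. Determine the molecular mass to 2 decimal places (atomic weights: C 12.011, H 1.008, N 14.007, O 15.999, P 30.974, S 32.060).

288.30 g/mol

First, the molecular formula is C13H20O7 (counting implicit H from valence).
  C: 13 × 12.011 = 156.143
  H: 20 × 1.008 = 20.160
  O: 7 × 15.999 = 111.993
Sum: 13×12.011 + 20×1.008 + 7×15.999 = 288.296 → 288.30 g/mol.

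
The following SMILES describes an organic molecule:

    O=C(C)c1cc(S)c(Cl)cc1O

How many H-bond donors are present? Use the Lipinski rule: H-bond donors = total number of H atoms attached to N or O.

Donors: find every N or O and count the H atoms it carries.
  atom 1 (O): bond orders sum to 2 → 0 H
  atom 12 (O): bond orders sum to 1 → 1 H
Lipinski HBD = 1.

1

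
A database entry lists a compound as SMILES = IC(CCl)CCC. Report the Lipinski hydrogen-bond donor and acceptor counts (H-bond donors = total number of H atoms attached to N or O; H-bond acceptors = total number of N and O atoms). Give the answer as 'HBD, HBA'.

Donors: find every N or O and count the H atoms it carries.
  (no N or O atoms present)
Lipinski HBD = 0.
Acceptors: N atoms = 0, O atoms = 0 → HBA = 0.

0, 0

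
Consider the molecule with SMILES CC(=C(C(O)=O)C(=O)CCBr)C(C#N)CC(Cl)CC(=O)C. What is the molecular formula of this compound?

C14H17BrClNO4

Walk through each heavy atom and fill implicit hydrogens from standard valence (C 4, N 3, O 2, S 2, halogen 1):
  atom 1: C, bond orders sum to 1 (valence 4) → 3 H
  atom 2: C, bond orders sum to 4 (valence 4) → 0 H
  atom 3: C, bond orders sum to 4 (valence 4) → 0 H
  atom 4: C, bond orders sum to 4 (valence 4) → 0 H
  atom 5: O, bond orders sum to 1 (valence 2) → 1 H
  atom 6: O, bond orders sum to 2 (valence 2) → 0 H
  atom 7: C, bond orders sum to 4 (valence 4) → 0 H
  atom 8: O, bond orders sum to 2 (valence 2) → 0 H
  atom 9: C, bond orders sum to 2 (valence 4) → 2 H
  atom 10: C, bond orders sum to 2 (valence 4) → 2 H
  atom 11: Br (halogen, monovalent) → 0 H
  atom 12: C, bond orders sum to 3 (valence 4) → 1 H
  atom 13: C, bond orders sum to 4 (valence 4) → 0 H
  atom 14: N, bond orders sum to 3 (valence 3) → 0 H
  atom 15: C, bond orders sum to 2 (valence 4) → 2 H
  atom 16: C, bond orders sum to 3 (valence 4) → 1 H
  atom 17: Cl (halogen, monovalent) → 0 H
  atom 18: C, bond orders sum to 2 (valence 4) → 2 H
  atom 19: C, bond orders sum to 4 (valence 4) → 0 H
  atom 20: O, bond orders sum to 2 (valence 2) → 0 H
  atom 21: C, bond orders sum to 1 (valence 4) → 3 H
Totals → C:14, H:17, Br:1, Cl:1, N:1, O:4.
In Hill order: C14H17BrClNO4.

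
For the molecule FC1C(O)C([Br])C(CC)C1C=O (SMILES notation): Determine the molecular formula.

Walk through each heavy atom and fill implicit hydrogens from standard valence (C 4, N 3, O 2, S 2, halogen 1):
  atom 1: F (halogen, monovalent) → 0 H
  atom 2: C, bond orders sum to 3 (valence 4) → 1 H
  atom 3: C, bond orders sum to 3 (valence 4) → 1 H
  atom 4: O, bond orders sum to 1 (valence 2) → 1 H
  atom 5: C, bond orders sum to 3 (valence 4) → 1 H
  atom 6: Br with explicit H count 0
  atom 7: C, bond orders sum to 3 (valence 4) → 1 H
  atom 8: C, bond orders sum to 2 (valence 4) → 2 H
  atom 9: C, bond orders sum to 1 (valence 4) → 3 H
  atom 10: C, bond orders sum to 3 (valence 4) → 1 H
  atom 11: C, bond orders sum to 3 (valence 4) → 1 H
  atom 12: O, bond orders sum to 2 (valence 2) → 0 H
Totals → C:8, H:12, Br:1, F:1, O:2.
In Hill order: C8H12BrFO2.

C8H12BrFO2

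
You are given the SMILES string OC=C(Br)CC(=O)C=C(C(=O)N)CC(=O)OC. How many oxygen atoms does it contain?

5

Scan the SMILES for O atoms (remember two-letter symbols like Cl and Br are single atoms).
Oxygen count: 5.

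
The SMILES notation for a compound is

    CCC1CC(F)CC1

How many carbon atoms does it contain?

7

Count every carbon token in the SMILES (each C, including those in ring-closure positions and inside branches).
Carbon count: 7.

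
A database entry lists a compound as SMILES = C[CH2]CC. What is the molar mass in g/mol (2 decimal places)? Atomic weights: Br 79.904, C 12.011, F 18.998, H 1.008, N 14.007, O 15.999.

First, the molecular formula is C4H10 (counting implicit H from valence).
  C: 4 × 12.011 = 48.044
  H: 10 × 1.008 = 10.080
Sum: 4×12.011 + 10×1.008 = 58.124 → 58.12 g/mol.

58.12 g/mol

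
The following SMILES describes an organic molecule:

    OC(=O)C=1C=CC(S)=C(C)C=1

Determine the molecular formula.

C8H8O2S

Walk through each heavy atom and fill implicit hydrogens from standard valence (C 4, N 3, O 2, S 2, halogen 1):
  atom 1: O, bond orders sum to 1 (valence 2) → 1 H
  atom 2: C, bond orders sum to 4 (valence 4) → 0 H
  atom 3: O, bond orders sum to 2 (valence 2) → 0 H
  atom 4: C, bond orders sum to 4 (valence 4) → 0 H
  atom 5: C, bond orders sum to 3 (valence 4) → 1 H
  atom 6: C, bond orders sum to 3 (valence 4) → 1 H
  atom 7: C, bond orders sum to 4 (valence 4) → 0 H
  atom 8: S, bond orders sum to 1 (valence 2) → 1 H
  atom 9: C, bond orders sum to 4 (valence 4) → 0 H
  atom 10: C, bond orders sum to 1 (valence 4) → 3 H
  atom 11: C, bond orders sum to 3 (valence 4) → 1 H
Totals → C:8, H:8, O:2, S:1.
In Hill order: C8H8O2S.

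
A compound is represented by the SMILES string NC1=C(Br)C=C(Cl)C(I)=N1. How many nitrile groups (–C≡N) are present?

Scan the SMILES for the nitrile motif — none present.
Groups that are present: 1 primary amine.

0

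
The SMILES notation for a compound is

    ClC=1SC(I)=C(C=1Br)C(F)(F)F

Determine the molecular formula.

C5BrClF3IS

Walk through each heavy atom and fill implicit hydrogens from standard valence (C 4, N 3, O 2, S 2, halogen 1):
  atom 1: Cl (halogen, monovalent) → 0 H
  atom 2: C, bond orders sum to 4 (valence 4) → 0 H
  atom 3: S, bond orders sum to 2 (valence 2) → 0 H
  atom 4: C, bond orders sum to 4 (valence 4) → 0 H
  atom 5: I (halogen, monovalent) → 0 H
  atom 6: C, bond orders sum to 4 (valence 4) → 0 H
  atom 7: C, bond orders sum to 4 (valence 4) → 0 H
  atom 8: Br (halogen, monovalent) → 0 H
  atom 9: C, bond orders sum to 4 (valence 4) → 0 H
  atom 10: F (halogen, monovalent) → 0 H
  atom 11: F (halogen, monovalent) → 0 H
  atom 12: F (halogen, monovalent) → 0 H
Totals → C:5, Br:1, Cl:1, F:3, I:1, S:1.
In Hill order: C5BrClF3IS.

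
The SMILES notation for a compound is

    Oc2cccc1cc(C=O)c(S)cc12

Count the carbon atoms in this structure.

11

Count every carbon token in the SMILES (each C, including those in ring-closure positions and inside branches).
Carbon count: 11.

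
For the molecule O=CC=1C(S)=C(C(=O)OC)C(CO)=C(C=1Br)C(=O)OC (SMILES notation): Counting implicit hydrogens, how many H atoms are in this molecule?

Walk through each heavy atom and fill implicit hydrogens from standard valence (C 4, N 3, O 2, S 2, halogen 1):
  atom 1: O, bond orders sum to 2 (valence 2) → 0 H
  atom 2: C, bond orders sum to 3 (valence 4) → 1 H
  atom 3: C, bond orders sum to 4 (valence 4) → 0 H
  atom 4: C, bond orders sum to 4 (valence 4) → 0 H
  atom 5: S, bond orders sum to 1 (valence 2) → 1 H
  atom 6: C, bond orders sum to 4 (valence 4) → 0 H
  atom 7: C, bond orders sum to 4 (valence 4) → 0 H
  atom 8: O, bond orders sum to 2 (valence 2) → 0 H
  atom 9: O, bond orders sum to 2 (valence 2) → 0 H
  atom 10: C, bond orders sum to 1 (valence 4) → 3 H
  atom 11: C, bond orders sum to 4 (valence 4) → 0 H
  atom 12: C, bond orders sum to 2 (valence 4) → 2 H
  atom 13: O, bond orders sum to 1 (valence 2) → 1 H
  atom 14: C, bond orders sum to 4 (valence 4) → 0 H
  atom 15: C, bond orders sum to 4 (valence 4) → 0 H
  atom 16: Br (halogen, monovalent) → 0 H
  atom 17: C, bond orders sum to 4 (valence 4) → 0 H
  atom 18: O, bond orders sum to 2 (valence 2) → 0 H
  atom 19: O, bond orders sum to 2 (valence 2) → 0 H
  atom 20: C, bond orders sum to 1 (valence 4) → 3 H
Total hydrogens: 11.

11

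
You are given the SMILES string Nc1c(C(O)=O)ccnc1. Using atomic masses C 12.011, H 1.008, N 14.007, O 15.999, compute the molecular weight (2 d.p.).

First, the molecular formula is C6H6N2O2 (counting implicit H from valence).
  C: 6 × 12.011 = 72.066
  H: 6 × 1.008 = 6.048
  N: 2 × 14.007 = 28.014
  O: 2 × 15.999 = 31.998
Sum: 6×12.011 + 6×1.008 + 2×14.007 + 2×15.999 = 138.126 → 138.13 g/mol.

138.13 g/mol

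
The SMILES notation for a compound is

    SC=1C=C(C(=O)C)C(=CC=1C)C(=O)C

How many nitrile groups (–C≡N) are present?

Scan the SMILES for the nitrile motif — none present.
Groups that are present: 2 ketone, 1 thiol.

0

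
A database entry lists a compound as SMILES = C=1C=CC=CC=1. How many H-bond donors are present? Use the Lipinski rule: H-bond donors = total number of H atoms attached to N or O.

Donors: find every N or O and count the H atoms it carries.
  (no N or O atoms present)
Lipinski HBD = 0.

0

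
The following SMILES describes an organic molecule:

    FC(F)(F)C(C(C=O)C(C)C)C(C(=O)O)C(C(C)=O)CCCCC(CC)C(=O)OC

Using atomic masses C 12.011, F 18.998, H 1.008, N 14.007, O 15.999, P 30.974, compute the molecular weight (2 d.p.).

First, the molecular formula is C21H33F3O6 (counting implicit H from valence).
  C: 21 × 12.011 = 252.231
  F: 3 × 18.998 = 56.994
  H: 33 × 1.008 = 33.264
  O: 6 × 15.999 = 95.994
Sum: 21×12.011 + 3×18.998 + 33×1.008 + 6×15.999 = 438.483 → 438.48 g/mol.

438.48 g/mol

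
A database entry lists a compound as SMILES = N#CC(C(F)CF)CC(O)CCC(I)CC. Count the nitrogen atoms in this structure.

Scan the SMILES for N atoms (remember two-letter symbols like Cl and Br are single atoms).
Nitrogen count: 1.

1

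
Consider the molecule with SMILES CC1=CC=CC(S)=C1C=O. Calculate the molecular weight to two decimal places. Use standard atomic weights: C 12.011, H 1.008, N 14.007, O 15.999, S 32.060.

152.21 g/mol

First, the molecular formula is C8H8OS (counting implicit H from valence).
  C: 8 × 12.011 = 96.088
  H: 8 × 1.008 = 8.064
  O: 1 × 15.999 = 15.999
  S: 1 × 32.060 = 32.060
Sum: 8×12.011 + 8×1.008 + 1×15.999 + 1×32.060 = 152.211 → 152.21 g/mol.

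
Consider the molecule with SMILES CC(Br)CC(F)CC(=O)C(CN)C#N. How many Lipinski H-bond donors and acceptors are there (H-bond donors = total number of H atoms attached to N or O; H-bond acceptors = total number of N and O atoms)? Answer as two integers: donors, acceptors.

Donors: find every N or O and count the H atoms it carries.
  atom 9 (O): bond orders sum to 2 → 0 H
  atom 12 (N): bond orders sum to 1 → 2 H
  atom 14 (N): bond orders sum to 3 → 0 H
Lipinski HBD = 2.
Acceptors: N atoms = 2, O atoms = 1 → HBA = 3.

2, 3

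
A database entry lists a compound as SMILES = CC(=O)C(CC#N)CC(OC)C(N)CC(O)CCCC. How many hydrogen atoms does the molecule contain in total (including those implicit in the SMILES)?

28

Walk through each heavy atom and fill implicit hydrogens from standard valence (C 4, N 3, O 2, S 2, halogen 1):
  atom 1: C, bond orders sum to 1 (valence 4) → 3 H
  atom 2: C, bond orders sum to 4 (valence 4) → 0 H
  atom 3: O, bond orders sum to 2 (valence 2) → 0 H
  atom 4: C, bond orders sum to 3 (valence 4) → 1 H
  atom 5: C, bond orders sum to 2 (valence 4) → 2 H
  atom 6: C, bond orders sum to 4 (valence 4) → 0 H
  atom 7: N, bond orders sum to 3 (valence 3) → 0 H
  atom 8: C, bond orders sum to 2 (valence 4) → 2 H
  atom 9: C, bond orders sum to 3 (valence 4) → 1 H
  atom 10: O, bond orders sum to 2 (valence 2) → 0 H
  atom 11: C, bond orders sum to 1 (valence 4) → 3 H
  atom 12: C, bond orders sum to 3 (valence 4) → 1 H
  atom 13: N, bond orders sum to 1 (valence 3) → 2 H
  atom 14: C, bond orders sum to 2 (valence 4) → 2 H
  atom 15: C, bond orders sum to 3 (valence 4) → 1 H
  atom 16: O, bond orders sum to 1 (valence 2) → 1 H
  atom 17: C, bond orders sum to 2 (valence 4) → 2 H
  atom 18: C, bond orders sum to 2 (valence 4) → 2 H
  atom 19: C, bond orders sum to 2 (valence 4) → 2 H
  atom 20: C, bond orders sum to 1 (valence 4) → 3 H
Total hydrogens: 28.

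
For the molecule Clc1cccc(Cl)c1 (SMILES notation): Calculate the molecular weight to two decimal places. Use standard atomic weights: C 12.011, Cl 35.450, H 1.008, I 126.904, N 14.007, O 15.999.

147.00 g/mol

First, the molecular formula is C6H4Cl2 (counting implicit H from valence).
  C: 6 × 12.011 = 72.066
  Cl: 2 × 35.450 = 70.900
  H: 4 × 1.008 = 4.032
Sum: 6×12.011 + 2×35.450 + 4×1.008 = 146.998 → 147.00 g/mol.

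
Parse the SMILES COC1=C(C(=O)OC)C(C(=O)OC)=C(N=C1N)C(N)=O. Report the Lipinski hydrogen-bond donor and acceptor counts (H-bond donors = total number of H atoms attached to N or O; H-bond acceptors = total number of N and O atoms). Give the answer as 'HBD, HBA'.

4, 9

Donors: find every N or O and count the H atoms it carries.
  atom 2 (O): bond orders sum to 2 → 0 H
  atom 6 (O): bond orders sum to 2 → 0 H
  atom 7 (O): bond orders sum to 2 → 0 H
  atom 11 (O): bond orders sum to 2 → 0 H
  atom 12 (O): bond orders sum to 2 → 0 H
  atom 15 (N): bond orders sum to 3 → 0 H
  atom 17 (N): bond orders sum to 1 → 2 H
  atom 19 (N): bond orders sum to 1 → 2 H
  atom 20 (O): bond orders sum to 2 → 0 H
Lipinski HBD = 4.
Acceptors: N atoms = 3, O atoms = 6 → HBA = 9.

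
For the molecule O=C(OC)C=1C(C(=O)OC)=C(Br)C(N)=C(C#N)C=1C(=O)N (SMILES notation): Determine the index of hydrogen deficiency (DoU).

9

Molecular formula: C12H10BrN3O5.
DoU = (2C + 2 + N − H − X) / 2, where X is the halogen count and O/S are ignored.
    = (2·12 + 2 + 3 − 10 − 1) / 2 = 18 / 2 = 9.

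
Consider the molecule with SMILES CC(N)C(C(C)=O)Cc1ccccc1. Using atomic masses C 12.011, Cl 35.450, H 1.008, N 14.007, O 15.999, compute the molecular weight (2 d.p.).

First, the molecular formula is C12H17NO (counting implicit H from valence).
  C: 12 × 12.011 = 144.132
  H: 17 × 1.008 = 17.136
  N: 1 × 14.007 = 14.007
  O: 1 × 15.999 = 15.999
Sum: 12×12.011 + 17×1.008 + 1×14.007 + 1×15.999 = 191.274 → 191.27 g/mol.

191.27 g/mol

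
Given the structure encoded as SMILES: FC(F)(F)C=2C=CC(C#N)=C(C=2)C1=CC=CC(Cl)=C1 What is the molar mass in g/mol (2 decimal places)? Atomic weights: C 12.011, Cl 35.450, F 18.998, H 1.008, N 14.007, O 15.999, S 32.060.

281.66 g/mol

First, the molecular formula is C14H7ClF3N (counting implicit H from valence).
  C: 14 × 12.011 = 168.154
  Cl: 1 × 35.450 = 35.450
  F: 3 × 18.998 = 56.994
  H: 7 × 1.008 = 7.056
  N: 1 × 14.007 = 14.007
Sum: 14×12.011 + 1×35.450 + 3×18.998 + 7×1.008 + 1×14.007 = 281.661 → 281.66 g/mol.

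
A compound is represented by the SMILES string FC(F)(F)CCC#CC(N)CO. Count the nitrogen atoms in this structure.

Scan the SMILES for N atoms (remember two-letter symbols like Cl and Br are single atoms).
Nitrogen count: 1.

1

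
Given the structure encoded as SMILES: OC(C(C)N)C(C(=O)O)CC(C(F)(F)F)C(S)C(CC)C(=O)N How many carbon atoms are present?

Count every carbon token in the SMILES (each C, including those in ring-closure positions and inside branches).
Carbon count: 13.

13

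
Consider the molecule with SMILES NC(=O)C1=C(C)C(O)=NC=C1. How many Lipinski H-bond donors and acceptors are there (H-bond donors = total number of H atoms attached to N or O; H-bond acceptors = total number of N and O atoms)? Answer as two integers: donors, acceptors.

Donors: find every N or O and count the H atoms it carries.
  atom 1 (N): bond orders sum to 1 → 2 H
  atom 3 (O): bond orders sum to 2 → 0 H
  atom 8 (O): bond orders sum to 1 → 1 H
  atom 9 (N): bond orders sum to 3 → 0 H
Lipinski HBD = 3.
Acceptors: N atoms = 2, O atoms = 2 → HBA = 4.

3, 4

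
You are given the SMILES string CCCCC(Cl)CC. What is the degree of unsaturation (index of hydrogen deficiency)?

Molecular formula: C7H15Cl.
DoU = (2C + 2 + N − H − X) / 2, where X is the halogen count and O/S are ignored.
    = (2·7 + 2 + 0 − 15 − 1) / 2 = 0 / 2 = 0.

0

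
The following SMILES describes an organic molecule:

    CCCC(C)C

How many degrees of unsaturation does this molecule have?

Degree of unsaturation = (number of rings) + (number of π bonds).
Ring closures in the SMILES: 0.
π bonds: none → 0 DoU from unsaturation.
Total DoU = 0 + 0 = 0.

0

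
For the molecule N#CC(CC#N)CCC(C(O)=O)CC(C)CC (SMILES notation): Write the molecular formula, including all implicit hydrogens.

C13H20N2O2

Walk through each heavy atom and fill implicit hydrogens from standard valence (C 4, N 3, O 2, S 2, halogen 1):
  atom 1: N, bond orders sum to 3 (valence 3) → 0 H
  atom 2: C, bond orders sum to 4 (valence 4) → 0 H
  atom 3: C, bond orders sum to 3 (valence 4) → 1 H
  atom 4: C, bond orders sum to 2 (valence 4) → 2 H
  atom 5: C, bond orders sum to 4 (valence 4) → 0 H
  atom 6: N, bond orders sum to 3 (valence 3) → 0 H
  atom 7: C, bond orders sum to 2 (valence 4) → 2 H
  atom 8: C, bond orders sum to 2 (valence 4) → 2 H
  atom 9: C, bond orders sum to 3 (valence 4) → 1 H
  atom 10: C, bond orders sum to 4 (valence 4) → 0 H
  atom 11: O, bond orders sum to 1 (valence 2) → 1 H
  atom 12: O, bond orders sum to 2 (valence 2) → 0 H
  atom 13: C, bond orders sum to 2 (valence 4) → 2 H
  atom 14: C, bond orders sum to 3 (valence 4) → 1 H
  atom 15: C, bond orders sum to 1 (valence 4) → 3 H
  atom 16: C, bond orders sum to 2 (valence 4) → 2 H
  atom 17: C, bond orders sum to 1 (valence 4) → 3 H
Totals → C:13, H:20, N:2, O:2.
In Hill order: C13H20N2O2.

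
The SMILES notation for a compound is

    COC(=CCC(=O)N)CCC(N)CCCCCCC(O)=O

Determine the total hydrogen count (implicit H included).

Walk through each heavy atom and fill implicit hydrogens from standard valence (C 4, N 3, O 2, S 2, halogen 1):
  atom 1: C, bond orders sum to 1 (valence 4) → 3 H
  atom 2: O, bond orders sum to 2 (valence 2) → 0 H
  atom 3: C, bond orders sum to 4 (valence 4) → 0 H
  atom 4: C, bond orders sum to 3 (valence 4) → 1 H
  atom 5: C, bond orders sum to 2 (valence 4) → 2 H
  atom 6: C, bond orders sum to 4 (valence 4) → 0 H
  atom 7: O, bond orders sum to 2 (valence 2) → 0 H
  atom 8: N, bond orders sum to 1 (valence 3) → 2 H
  atom 9: C, bond orders sum to 2 (valence 4) → 2 H
  atom 10: C, bond orders sum to 2 (valence 4) → 2 H
  atom 11: C, bond orders sum to 3 (valence 4) → 1 H
  atom 12: N, bond orders sum to 1 (valence 3) → 2 H
  atom 13: C, bond orders sum to 2 (valence 4) → 2 H
  atom 14: C, bond orders sum to 2 (valence 4) → 2 H
  atom 15: C, bond orders sum to 2 (valence 4) → 2 H
  atom 16: C, bond orders sum to 2 (valence 4) → 2 H
  atom 17: C, bond orders sum to 2 (valence 4) → 2 H
  atom 18: C, bond orders sum to 2 (valence 4) → 2 H
  atom 19: C, bond orders sum to 4 (valence 4) → 0 H
  atom 20: O, bond orders sum to 1 (valence 2) → 1 H
  atom 21: O, bond orders sum to 2 (valence 2) → 0 H
Total hydrogens: 28.

28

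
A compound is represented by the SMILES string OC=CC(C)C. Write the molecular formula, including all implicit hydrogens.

Walk through each heavy atom and fill implicit hydrogens from standard valence (C 4, N 3, O 2, S 2, halogen 1):
  atom 1: O, bond orders sum to 1 (valence 2) → 1 H
  atom 2: C, bond orders sum to 3 (valence 4) → 1 H
  atom 3: C, bond orders sum to 3 (valence 4) → 1 H
  atom 4: C, bond orders sum to 3 (valence 4) → 1 H
  atom 5: C, bond orders sum to 1 (valence 4) → 3 H
  atom 6: C, bond orders sum to 1 (valence 4) → 3 H
Totals → C:5, H:10, O:1.

C5H10O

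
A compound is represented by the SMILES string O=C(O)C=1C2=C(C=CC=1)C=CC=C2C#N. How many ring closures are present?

In SMILES, each pair of matching ring-closure digits denotes one ring-closing bond; the number of such bonds equals the number of independent rings.
Ring-closure bonds here: 2.

2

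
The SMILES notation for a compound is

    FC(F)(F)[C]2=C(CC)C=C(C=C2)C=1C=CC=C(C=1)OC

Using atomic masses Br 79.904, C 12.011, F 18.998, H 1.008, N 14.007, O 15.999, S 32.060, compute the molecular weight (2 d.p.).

First, the molecular formula is C16H15F3O (counting implicit H from valence).
  C: 16 × 12.011 = 192.176
  F: 3 × 18.998 = 56.994
  H: 15 × 1.008 = 15.120
  O: 1 × 15.999 = 15.999
Sum: 16×12.011 + 3×18.998 + 15×1.008 + 1×15.999 = 280.289 → 280.29 g/mol.

280.29 g/mol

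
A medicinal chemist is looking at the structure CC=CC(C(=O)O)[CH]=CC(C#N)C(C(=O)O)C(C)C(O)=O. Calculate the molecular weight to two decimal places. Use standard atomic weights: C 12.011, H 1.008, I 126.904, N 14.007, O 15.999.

First, the molecular formula is C14H17NO6 (counting implicit H from valence).
  C: 14 × 12.011 = 168.154
  H: 17 × 1.008 = 17.136
  N: 1 × 14.007 = 14.007
  O: 6 × 15.999 = 95.994
Sum: 14×12.011 + 17×1.008 + 1×14.007 + 6×15.999 = 295.291 → 295.29 g/mol.

295.29 g/mol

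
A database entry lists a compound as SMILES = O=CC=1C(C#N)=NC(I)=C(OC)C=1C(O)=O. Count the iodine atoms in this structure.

1

Scan the SMILES for I atoms (remember two-letter symbols like Cl and Br are single atoms).
Iodine count: 1.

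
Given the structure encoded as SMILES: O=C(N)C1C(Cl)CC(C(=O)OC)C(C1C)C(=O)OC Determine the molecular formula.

C12H18ClNO5

Walk through each heavy atom and fill implicit hydrogens from standard valence (C 4, N 3, O 2, S 2, halogen 1):
  atom 1: O, bond orders sum to 2 (valence 2) → 0 H
  atom 2: C, bond orders sum to 4 (valence 4) → 0 H
  atom 3: N, bond orders sum to 1 (valence 3) → 2 H
  atom 4: C, bond orders sum to 3 (valence 4) → 1 H
  atom 5: C, bond orders sum to 3 (valence 4) → 1 H
  atom 6: Cl (halogen, monovalent) → 0 H
  atom 7: C, bond orders sum to 2 (valence 4) → 2 H
  atom 8: C, bond orders sum to 3 (valence 4) → 1 H
  atom 9: C, bond orders sum to 4 (valence 4) → 0 H
  atom 10: O, bond orders sum to 2 (valence 2) → 0 H
  atom 11: O, bond orders sum to 2 (valence 2) → 0 H
  atom 12: C, bond orders sum to 1 (valence 4) → 3 H
  atom 13: C, bond orders sum to 3 (valence 4) → 1 H
  atom 14: C, bond orders sum to 3 (valence 4) → 1 H
  atom 15: C, bond orders sum to 1 (valence 4) → 3 H
  atom 16: C, bond orders sum to 4 (valence 4) → 0 H
  atom 17: O, bond orders sum to 2 (valence 2) → 0 H
  atom 18: O, bond orders sum to 2 (valence 2) → 0 H
  atom 19: C, bond orders sum to 1 (valence 4) → 3 H
Totals → C:12, H:18, Cl:1, N:1, O:5.
In Hill order: C12H18ClNO5.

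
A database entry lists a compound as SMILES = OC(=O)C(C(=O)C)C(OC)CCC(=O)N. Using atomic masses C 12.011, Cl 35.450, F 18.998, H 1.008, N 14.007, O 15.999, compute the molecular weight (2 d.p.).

217.22 g/mol

First, the molecular formula is C9H15NO5 (counting implicit H from valence).
  C: 9 × 12.011 = 108.099
  H: 15 × 1.008 = 15.120
  N: 1 × 14.007 = 14.007
  O: 5 × 15.999 = 79.995
Sum: 9×12.011 + 15×1.008 + 1×14.007 + 5×15.999 = 217.221 → 217.22 g/mol.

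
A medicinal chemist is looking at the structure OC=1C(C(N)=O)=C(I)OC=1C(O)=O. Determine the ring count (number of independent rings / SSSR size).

1

In SMILES, each pair of matching ring-closure digits denotes one ring-closing bond; the number of such bonds equals the number of independent rings.
Ring-closure bonds here: 1.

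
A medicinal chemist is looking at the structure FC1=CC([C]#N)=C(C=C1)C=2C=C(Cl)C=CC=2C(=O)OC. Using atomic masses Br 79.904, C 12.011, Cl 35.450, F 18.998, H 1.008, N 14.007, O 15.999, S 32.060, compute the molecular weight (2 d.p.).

289.69 g/mol

First, the molecular formula is C15H9ClFNO2 (counting implicit H from valence).
  C: 15 × 12.011 = 180.165
  Cl: 1 × 35.450 = 35.450
  F: 1 × 18.998 = 18.998
  H: 9 × 1.008 = 9.072
  N: 1 × 14.007 = 14.007
  O: 2 × 15.999 = 31.998
Sum: 15×12.011 + 1×35.450 + 1×18.998 + 9×1.008 + 1×14.007 + 2×15.999 = 289.690 → 289.69 g/mol.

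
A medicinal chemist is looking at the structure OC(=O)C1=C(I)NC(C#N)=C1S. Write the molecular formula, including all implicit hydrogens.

C6H3IN2O2S

Walk through each heavy atom and fill implicit hydrogens from standard valence (C 4, N 3, O 2, S 2, halogen 1):
  atom 1: O, bond orders sum to 1 (valence 2) → 1 H
  atom 2: C, bond orders sum to 4 (valence 4) → 0 H
  atom 3: O, bond orders sum to 2 (valence 2) → 0 H
  atom 4: C, bond orders sum to 4 (valence 4) → 0 H
  atom 5: C, bond orders sum to 4 (valence 4) → 0 H
  atom 6: I (halogen, monovalent) → 0 H
  atom 7: N, bond orders sum to 2 (valence 3) → 1 H
  atom 8: C, bond orders sum to 4 (valence 4) → 0 H
  atom 9: C, bond orders sum to 4 (valence 4) → 0 H
  atom 10: N, bond orders sum to 3 (valence 3) → 0 H
  atom 11: C, bond orders sum to 4 (valence 4) → 0 H
  atom 12: S, bond orders sum to 1 (valence 2) → 1 H
Totals → C:6, H:3, I:1, N:2, O:2, S:1.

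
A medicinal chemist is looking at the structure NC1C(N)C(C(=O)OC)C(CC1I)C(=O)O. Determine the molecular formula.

C9H15IN2O4

Walk through each heavy atom and fill implicit hydrogens from standard valence (C 4, N 3, O 2, S 2, halogen 1):
  atom 1: N, bond orders sum to 1 (valence 3) → 2 H
  atom 2: C, bond orders sum to 3 (valence 4) → 1 H
  atom 3: C, bond orders sum to 3 (valence 4) → 1 H
  atom 4: N, bond orders sum to 1 (valence 3) → 2 H
  atom 5: C, bond orders sum to 3 (valence 4) → 1 H
  atom 6: C, bond orders sum to 4 (valence 4) → 0 H
  atom 7: O, bond orders sum to 2 (valence 2) → 0 H
  atom 8: O, bond orders sum to 2 (valence 2) → 0 H
  atom 9: C, bond orders sum to 1 (valence 4) → 3 H
  atom 10: C, bond orders sum to 3 (valence 4) → 1 H
  atom 11: C, bond orders sum to 2 (valence 4) → 2 H
  atom 12: C, bond orders sum to 3 (valence 4) → 1 H
  atom 13: I (halogen, monovalent) → 0 H
  atom 14: C, bond orders sum to 4 (valence 4) → 0 H
  atom 15: O, bond orders sum to 2 (valence 2) → 0 H
  atom 16: O, bond orders sum to 1 (valence 2) → 1 H
Totals → C:9, H:15, I:1, N:2, O:4.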